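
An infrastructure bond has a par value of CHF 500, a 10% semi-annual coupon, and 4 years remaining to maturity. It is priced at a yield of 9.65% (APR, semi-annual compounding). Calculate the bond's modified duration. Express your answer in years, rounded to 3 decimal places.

Periodic yield y = 0.04825. First find Macaulay duration:
  t   CF        PV=CF/(1+0.04825)^t    t·PV
  1        25.00        23.8493        23.8493
  2        25.00        22.7515        45.5030
  3        25.00        21.7043        65.1128
  4        25.00        20.7053        82.8210
  5        25.00        19.7522        98.7610
  6        25.00        18.8430       113.0582
  7        25.00        17.9757       125.8299
  8       525.00       360.1143     2,880.9142
  Σ                    505.6955     3,435.8495
P = 505.6955; Macaulay duration = 3,435.8495 / 505.6955 = 6.79430 half-year periods = 3.39715 years.
Modified duration = D_Mac / (1 + y) = 3.39715 / 1.04825 = 3.24078 years.

3.241 years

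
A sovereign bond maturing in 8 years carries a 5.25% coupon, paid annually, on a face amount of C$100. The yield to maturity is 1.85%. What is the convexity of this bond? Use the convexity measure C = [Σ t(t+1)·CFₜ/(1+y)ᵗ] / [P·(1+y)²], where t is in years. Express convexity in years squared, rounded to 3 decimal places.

With y = 0.0185:
  t   CF        PV=CF/(1+0.0185)^t    t·PV        t(t+1)·PV
  1         5.25         5.1546         5.1546          10.3093
  2         5.25         5.0610        10.1220          30.3661
  3         5.25         4.9691        14.9072          59.6290
  4         5.25         4.8788        19.5153          97.5765
  5         5.25         4.7902        23.9510         143.7062
  6         5.25         4.7032        28.2192         197.5342
  7         5.25         4.6178        32.3244         258.5950
  8       105.25        90.8937       727.1497       6,544.3472
  Σ                    125.0684       861.3435       7,342.0634
P = 125.0684.
Convexity = Σ t(t+1)·PV / [P·(1+y)²] = 7,342.0634 / (125.0684 × 1.037342) = 56.59113.

56.591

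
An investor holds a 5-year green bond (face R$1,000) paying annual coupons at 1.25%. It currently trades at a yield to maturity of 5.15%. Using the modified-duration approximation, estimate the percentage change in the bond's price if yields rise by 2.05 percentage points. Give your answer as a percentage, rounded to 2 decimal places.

-9.48%

Periodic yield y = 0.0515. Modified duration first:
  t   CF        PV=CF/(1+0.0515)^t    t·PV
  1        12.50        11.8878        11.8878
  2        12.50        11.3055        22.6111
  3        12.50        10.7518        32.2555
  4        12.50        10.2252        40.9009
  5     1,012.50       787.6779     3,938.3894
  Σ                    831.8482     4,046.0446
P = 831.8482; D_Mac = 4.86392 yrs; D_mod = 4.86392/(1+0.0515) = 4.62570 yrs.
ΔP/P ≈ -D_mod · Δy = -4.62570 × (+0.0205) = -0.094827 = -9.4827%.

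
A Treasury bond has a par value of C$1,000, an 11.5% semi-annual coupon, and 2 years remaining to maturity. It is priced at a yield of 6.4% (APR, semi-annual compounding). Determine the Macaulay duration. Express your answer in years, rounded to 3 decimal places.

1.850 years

Periodic yield y = 0.032. Discount each cash flow and weight by its period:
  t   CF        PV=CF/(1+0.032)^t    t·PV
  1        57.50        55.7171        55.7171
  2        57.50        53.9894       107.9788
  3        57.50        52.3153       156.9459
  4     1,057.50       932.3127     3,729.2507
  Σ                  1,094.3344     4,049.8924
Price P = Σ PV = 1,094.3344.
Macaulay duration = Σ(t·PV) / P = 4,049.8924 / 1,094.3344 = 3.70078 half-year periods.
In years: 3.70078 / 2 = 1.85039 years.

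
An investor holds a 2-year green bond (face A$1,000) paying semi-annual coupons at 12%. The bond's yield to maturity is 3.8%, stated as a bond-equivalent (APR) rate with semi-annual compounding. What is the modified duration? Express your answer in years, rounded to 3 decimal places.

Periodic yield y = 0.019. First find Macaulay duration:
  t   CF        PV=CF/(1+0.019)^t    t·PV
  1        60.00        58.8813        58.8813
  2        60.00        57.7834       115.5667
  3        60.00        56.7060       170.1179
  4     1,060.00       983.1259     3,932.5035
  Σ                  1,156.4965     4,277.0694
P = 1,156.4965; Macaulay duration = 4,277.0694 / 1,156.4965 = 3.69830 half-year periods = 1.84915 years.
Modified duration = D_Mac / (1 + y) = 1.84915 / 1.019 = 1.81467 years.

1.815 years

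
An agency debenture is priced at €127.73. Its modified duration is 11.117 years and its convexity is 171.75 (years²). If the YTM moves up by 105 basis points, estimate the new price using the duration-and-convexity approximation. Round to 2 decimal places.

€114.03

Duration effect: -D_mod·Δy = -11.117 × (+0.0105) = -0.1167285
Convexity effect: ½·C·(Δy)² = 0.5 × 171.75 × (0.0105)² = +0.00946771875
ΔP/P ≈ -0.1167285 + 0.00946771875 = -0.10726078125
New price ≈ 127.73 × (1 - 0.10726078125) = 114.0295804109375.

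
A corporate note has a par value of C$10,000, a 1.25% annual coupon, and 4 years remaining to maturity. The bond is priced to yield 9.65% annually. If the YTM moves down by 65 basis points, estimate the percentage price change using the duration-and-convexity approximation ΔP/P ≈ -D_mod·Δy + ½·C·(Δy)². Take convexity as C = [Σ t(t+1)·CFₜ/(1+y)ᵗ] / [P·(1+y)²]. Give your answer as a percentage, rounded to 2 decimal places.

+2.35%

With y = 0.0965:
  t   CF        PV=CF/(1+0.0965)^t    t·PV        t(t+1)·PV
  1       125.00       113.9991       113.9991         227.9982
  2       125.00       103.9663       207.9327         623.7980
  3       125.00        94.8165       284.4496       1,137.7985
  4    10,125.00     7,004.2314    28,016.9257     140,084.6287
  Σ                  7,317.0134    28,623.3071     142,074.2234
P = 7,317.0134; D_Mac = 3.91188 yrs; D_mod = 3.56761 yrs; C = 16.14969.
Duration effect: -3.56761 × (-0.0065) = +0.023189
Convexity effect: 0.5 × 16.14969 × (-0.0065)² = +0.0003412
ΔP/P ≈ +0.023189 + 0.0003412 = +0.023531 = +2.3531%.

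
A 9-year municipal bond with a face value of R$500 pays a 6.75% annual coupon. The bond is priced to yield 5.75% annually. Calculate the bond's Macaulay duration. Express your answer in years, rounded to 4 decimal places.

Periodic yield y = 0.0575. Discount each cash flow and weight by its year:
  t   CF        PV=CF/(1+0.0575)^t    t·PV
  1        33.75        31.9149        31.9149
  2        33.75        30.1796        60.3591
  3        33.75        28.5386        85.6158
  4        33.75        26.9869       107.9474
  5        33.75        25.5195       127.5974
  6        33.75        24.1319       144.7914
  7        33.75        22.8198       159.7383
  8        33.75        21.5790       172.6318
  9       533.75       322.7115     2,904.4039
  Σ                    534.3816     3,795.0001
Price P = Σ PV = 534.3816.
Macaulay duration = Σ(t·PV) / P = 3,795.0001 / 534.3816 = 7.10167 years.

7.1017 years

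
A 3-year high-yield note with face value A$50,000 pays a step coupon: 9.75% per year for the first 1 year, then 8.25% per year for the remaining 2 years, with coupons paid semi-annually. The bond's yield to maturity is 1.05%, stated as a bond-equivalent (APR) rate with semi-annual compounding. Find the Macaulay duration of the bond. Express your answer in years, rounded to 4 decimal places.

2.7236 years

Periodic yield y = 0.00525. Discount each cash flow and weight by its period:
  t   CF        PV=CF/(1+0.00525)^t    t·PV
  1     2,437.50     2,424.7700     2,424.7700
  2     2,437.50     2,412.1064     4,824.2128
  3     2,062.50     2,030.3537     6,091.0612
  4     2,062.50     2,019.7501     8,079.0002
  5     2,062.50     2,009.2018    10,046.0088
  6    52,062.50    50,452.2487   302,713.4924
  Σ                 61,348.4306   334,178.5454
Price P = Σ PV = 61,348.4306.
Macaulay duration = Σ(t·PV) / P = 334,178.5454 / 61,348.4306 = 5.44722 half-year periods.
In years: 5.44722 / 2 = 2.72361 years.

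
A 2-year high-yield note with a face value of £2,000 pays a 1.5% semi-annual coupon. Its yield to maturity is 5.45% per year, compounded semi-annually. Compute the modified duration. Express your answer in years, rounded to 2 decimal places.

1.92 years

Periodic yield y = 0.02725. First find Macaulay duration:
  t   CF        PV=CF/(1+0.02725)^t    t·PV
  1        15.00        14.6021        14.6021
  2        15.00        14.2147        28.4295
  3        15.00        13.8377        41.5130
  4     2,015.00     1,809.5494     7,238.1977
  Σ                  1,852.2039     7,322.7423
P = 1,852.2039; Macaulay duration = 7,322.7423 / 1,852.2039 = 3.95353 half-year periods = 1.97676 years.
Modified duration = D_Mac / (1 + y) = 1.97676 / 1.02725 = 1.92433 years.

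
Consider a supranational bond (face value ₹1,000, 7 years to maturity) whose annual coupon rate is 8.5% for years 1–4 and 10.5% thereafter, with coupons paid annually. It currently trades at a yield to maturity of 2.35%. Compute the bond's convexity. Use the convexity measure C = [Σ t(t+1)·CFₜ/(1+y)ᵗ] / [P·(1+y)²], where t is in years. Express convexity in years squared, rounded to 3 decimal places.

With y = 0.0235:
  t   CF        PV=CF/(1+0.0235)^t    t·PV        t(t+1)·PV
  1        85.00        83.0484        83.0484         166.0967
  2        85.00        81.1415       162.2831         486.8492
  3        85.00        79.2785       237.8355         951.3419
  4        85.00        77.4582       309.8329       1,549.1645
  5       105.00        93.4868       467.4338       2,804.6025
  6       105.00        91.3403       548.0415       3,836.2907
  7     1,105.00       939.1768     6,574.2375      52,593.9000
  Σ                  1,444.9304     8,382.7126      62,388.2455
P = 1,444.9304.
Convexity = Σ t(t+1)·PV / [P·(1+y)²] = 62,388.2455 / (1,444.9304 × 1.047552) = 41.21736.

41.217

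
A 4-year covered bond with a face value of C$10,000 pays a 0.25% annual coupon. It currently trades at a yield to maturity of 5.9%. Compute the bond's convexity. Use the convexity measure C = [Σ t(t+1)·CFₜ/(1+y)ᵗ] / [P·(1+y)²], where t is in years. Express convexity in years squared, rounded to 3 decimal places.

With y = 0.059:
  t   CF        PV=CF/(1+0.059)^t    t·PV        t(t+1)·PV
  1        25.00        23.6072        23.6072          47.2144
  2        25.00        22.2920        44.5839         133.7517
  3        25.00        21.0500        63.1500         252.6000
  4    10,025.00     7,970.7748    31,883.0993     159,415.4967
  Σ                  8,037.7240    32,014.4404     159,849.0627
P = 8,037.7240.
Convexity = Σ t(t+1)·PV / [P·(1+y)²] = 159,849.0627 / (8,037.7240 × 1.121481) = 17.73312.

17.733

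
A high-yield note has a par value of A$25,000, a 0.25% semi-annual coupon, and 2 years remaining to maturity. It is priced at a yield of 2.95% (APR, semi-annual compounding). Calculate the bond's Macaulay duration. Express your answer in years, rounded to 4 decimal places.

1.9961 years

Periodic yield y = 0.01475. Discount each cash flow and weight by its period:
  t   CF        PV=CF/(1+0.01475)^t    t·PV
  1        31.25        30.7958        30.7958
  2        31.25        30.3481        60.6963
  3        31.25        29.9070        89.7210
  4    25,031.25    23,607.2988    94,429.1954
  Σ                 23,698.3497    94,610.4084
Price P = Σ PV = 23,698.3497.
Macaulay duration = Σ(t·PV) / P = 94,610.4084 / 23,698.3497 = 3.99228 half-year periods.
In years: 3.99228 / 2 = 1.99614 years.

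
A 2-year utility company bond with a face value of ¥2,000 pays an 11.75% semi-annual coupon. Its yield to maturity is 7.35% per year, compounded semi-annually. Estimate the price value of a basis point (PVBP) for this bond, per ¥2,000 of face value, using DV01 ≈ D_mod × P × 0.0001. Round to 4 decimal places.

¥0.3848

Periodic yield y = 0.03675.
  t   CF        PV=CF/(1+0.03675)^t    t·PV
  1       117.50       113.3349       113.3349
  2       117.50       109.3175       218.6350
  3       117.50       105.4425       316.3275
  4     2,117.50     1,832.8513     7,331.4054
  Σ                  2,160.9463     7,979.7029
P = 2,160.9463; D_Mac = 3.69269 half-year periods = 1.84634 yrs; D_mod = 1.78090 yrs.
DV01 ≈ 1.78090 × 2,160.9463 × 0.0001 = 0.384842.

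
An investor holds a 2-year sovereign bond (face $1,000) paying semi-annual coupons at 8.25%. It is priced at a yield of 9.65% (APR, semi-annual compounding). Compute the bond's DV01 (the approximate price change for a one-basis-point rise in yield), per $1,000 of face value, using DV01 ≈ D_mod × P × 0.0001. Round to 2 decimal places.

Periodic yield y = 0.04825.
  t   CF        PV=CF/(1+0.04825)^t    t·PV
  1        41.25        39.3513        39.3513
  2        41.25        37.5400        75.0800
  3        41.25        35.8121       107.4362
  4     1,041.25       862.3738     3,449.4950
  Σ                    975.0771     3,671.3625
P = 975.0771; D_Mac = 3.76520 half-year periods = 1.88260 yrs; D_mod = 1.79595 yrs.
DV01 ≈ 1.79595 × 975.0771 × 0.0001 = 0.175119.

$0.18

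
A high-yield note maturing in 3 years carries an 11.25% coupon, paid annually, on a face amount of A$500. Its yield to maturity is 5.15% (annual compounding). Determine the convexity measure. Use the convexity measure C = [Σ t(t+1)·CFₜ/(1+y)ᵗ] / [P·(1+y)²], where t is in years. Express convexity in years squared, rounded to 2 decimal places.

With y = 0.0515:
  t   CF        PV=CF/(1+0.0515)^t    t·PV        t(t+1)·PV
  1        56.25        53.4950        53.4950         106.9900
  2        56.25        50.8749       101.7499         305.2497
  3       556.25       478.4562     1,435.3686       5,741.4745
  Σ                    582.8262     1,590.6135       6,153.7142
P = 582.8262.
Convexity = Σ t(t+1)·PV / [P·(1+y)²] = 6,153.7142 / (582.8262 × 1.105652) = 9.54948.

9.55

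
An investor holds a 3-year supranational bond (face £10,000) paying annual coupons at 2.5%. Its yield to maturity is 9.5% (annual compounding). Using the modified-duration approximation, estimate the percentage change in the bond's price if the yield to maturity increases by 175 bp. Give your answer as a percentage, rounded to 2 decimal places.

Periodic yield y = 0.095. Modified duration first:
  t   CF        PV=CF/(1+0.095)^t    t·PV
  1       250.00       228.3105       228.3105
  2       250.00       208.5027       417.0055
  3    10,250.00     7,806.9520    23,420.8559
  Σ                  8,243.7652    24,066.1719
P = 8,243.7652; D_Mac = 2.91932 yrs; D_mod = 2.91932/(1+0.095) = 2.66604 yrs.
ΔP/P ≈ -D_mod · Δy = -2.66604 × (+0.0175) = -0.046656 = -4.6656%.

-4.67%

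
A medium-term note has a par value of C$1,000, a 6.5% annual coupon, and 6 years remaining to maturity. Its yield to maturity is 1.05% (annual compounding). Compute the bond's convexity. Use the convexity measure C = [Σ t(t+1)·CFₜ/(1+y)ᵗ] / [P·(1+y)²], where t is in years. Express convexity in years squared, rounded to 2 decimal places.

34.53

With y = 0.0105:
  t   CF        PV=CF/(1+0.0105)^t    t·PV        t(t+1)·PV
  1        65.00        64.3246        64.3246         128.6492
  2        65.00        63.6562       127.3124         381.9372
  3        65.00        62.9948       188.9843         755.9371
  4        65.00        62.3402       249.3607       1,246.8037
  5        65.00        61.6924       308.4621       1,850.7724
  6     1,065.00     1,000.3033     6,001.8198      42,012.7385
  Σ                  1,315.3114     6,940.2639      46,376.8381
P = 1,315.3114.
Convexity = Σ t(t+1)·PV / [P·(1+y)²] = 46,376.8381 / (1,315.3114 × 1.021110) = 34.53026.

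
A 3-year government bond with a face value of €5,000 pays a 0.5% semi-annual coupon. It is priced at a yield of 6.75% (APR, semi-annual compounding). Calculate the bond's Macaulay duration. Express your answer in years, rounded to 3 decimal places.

2.979 years

Periodic yield y = 0.03375. Discount each cash flow and weight by its period:
  t   CF        PV=CF/(1+0.03375)^t    t·PV
  1        12.50        12.0919        12.0919
  2        12.50        11.6971        23.3942
  3        12.50        11.3152        33.9457
  4        12.50        10.9458        43.7832
  5        12.50        10.5885        52.9423
  6     5,012.50     4,107.3456    24,644.0738
  Σ                  4,163.9841    24,810.2311
Price P = Σ PV = 4,163.9841.
Macaulay duration = Σ(t·PV) / P = 24,810.2311 / 4,163.9841 = 5.95829 half-year periods.
In years: 5.95829 / 2 = 2.97915 years.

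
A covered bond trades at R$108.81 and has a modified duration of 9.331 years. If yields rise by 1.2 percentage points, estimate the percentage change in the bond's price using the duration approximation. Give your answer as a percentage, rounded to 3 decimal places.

-11.197%

Duration approximation: ΔP/P ≈ -D_mod · Δy = -9.331 × (+0.012) = -0.111972.
As a percentage: -11.1972%.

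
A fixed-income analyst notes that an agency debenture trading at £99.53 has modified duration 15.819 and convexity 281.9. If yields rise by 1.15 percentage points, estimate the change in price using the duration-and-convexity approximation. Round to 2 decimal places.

-£16.25

Duration effect: -D_mod·Δy = -15.819 × (+0.0115) = -0.1819185
Convexity effect: ½·C·(Δy)² = 0.5 × 281.9 × (0.0115)² = +0.0186406375
ΔP/P ≈ -0.1819185 + 0.0186406375 = -0.1632778625
ΔP ≈ 99.53 × (-0.1632778625) = -16.251045654625.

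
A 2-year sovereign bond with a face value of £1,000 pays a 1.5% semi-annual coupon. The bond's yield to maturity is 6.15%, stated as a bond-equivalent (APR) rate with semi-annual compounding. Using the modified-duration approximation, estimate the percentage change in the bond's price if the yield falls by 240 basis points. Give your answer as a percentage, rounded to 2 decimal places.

+4.60%

Periodic yield y = 0.03075. Modified duration first:
  t   CF        PV=CF/(1+0.03075)^t    t·PV
  1         7.50         7.2763         7.2763
  2         7.50         7.0592        14.1184
  3         7.50         6.8486        20.5458
  4     1,007.50       892.5482     3,570.1928
  Σ                    913.7322     3,612.1332
P = 913.7322; D_Mac = 3.95316 half-year periods = 1.97658 yrs; D_mod = 1.97658/(1+0.03075) = 1.91762 yrs.
ΔP/P ≈ -D_mod · Δy = -1.91762 × (-0.024) = +0.046023 = +4.6023%.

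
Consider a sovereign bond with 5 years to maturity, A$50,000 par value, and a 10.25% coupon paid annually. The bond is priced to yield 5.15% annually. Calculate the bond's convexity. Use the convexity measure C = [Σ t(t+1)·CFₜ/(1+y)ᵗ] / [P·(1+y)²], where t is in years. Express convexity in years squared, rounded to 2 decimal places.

21.66

With y = 0.0515:
  t   CF        PV=CF/(1+0.0515)^t    t·PV        t(t+1)·PV
  1     5,125.00     4,873.9895     4,873.9895       9,747.9791
  2     5,125.00     4,635.2730     9,270.5460      27,811.6379
  3     5,125.00     4,408.2482    13,224.7446      52,898.9784
  4     5,125.00     4,192.3426    16,769.3702      83,846.8511
  5    55,125.00    42,884.6843   214,423.4215   1,286,540.5291
  Σ                 60,994.5376   258,562.0718   1,460,845.9756
P = 60,994.5376.
Convexity = Σ t(t+1)·PV / [P·(1+y)²] = 1,460,845.9756 / (60,994.5376 × 1.105652) = 21.66182.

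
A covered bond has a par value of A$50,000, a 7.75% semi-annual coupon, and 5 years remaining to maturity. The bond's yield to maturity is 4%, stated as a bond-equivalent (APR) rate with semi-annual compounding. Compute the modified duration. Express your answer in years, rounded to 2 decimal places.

Periodic yield y = 0.02. First find Macaulay duration:
  t   CF        PV=CF/(1+0.02)^t    t·PV
  1     1,937.50     1,899.5098     1,899.5098
  2     1,937.50     1,862.2645     3,724.5290
  3     1,937.50     1,825.7495     5,477.2486
  4     1,937.50     1,789.9505     7,159.8021
  5     1,937.50     1,754.8534     8,774.2672
  6     1,937.50     1,720.4446    10,322.6673
  7     1,937.50     1,686.7103    11,806.9724
  8     1,937.50     1,653.6376    13,229.1008
  9     1,937.50     1,621.2133    14,590.9199
  10   51,937.50    42,606.8398   426,068.3982
  Σ                 58,421.1734   503,053.4154
P = 58,421.1734; Macaulay duration = 503,053.4154 / 58,421.1734 = 8.61081 half-year periods = 4.30540 years.
Modified duration = D_Mac / (1 + y) = 4.30540 / 1.02 = 4.22098 years.

4.22 years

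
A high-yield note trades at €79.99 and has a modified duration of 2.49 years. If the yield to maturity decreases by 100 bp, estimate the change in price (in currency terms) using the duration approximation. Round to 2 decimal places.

Duration approximation: ΔP/P ≈ -D_mod · Δy = -2.49 × (-0.01) = +0.024900.
ΔP ≈ 79.99 × (+0.024900) = +1.991751.

+€1.99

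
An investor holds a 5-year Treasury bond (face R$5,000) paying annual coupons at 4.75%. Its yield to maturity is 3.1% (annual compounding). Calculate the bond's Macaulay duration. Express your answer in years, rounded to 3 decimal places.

Periodic yield y = 0.031. Discount each cash flow and weight by its year:
  t   CF        PV=CF/(1+0.031)^t    t·PV
  1       237.50       230.3589       230.3589
  2       237.50       223.4325       446.8649
  3       237.50       216.7143       650.1430
  4       237.50       210.1982       840.7927
  5     5,237.50     4,496.0456    22,480.2281
  Σ                  5,376.7495    24,648.3876
Price P = Σ PV = 5,376.7495.
Macaulay duration = Σ(t·PV) / P = 24,648.3876 / 5,376.7495 = 4.58425 years.

4.584 years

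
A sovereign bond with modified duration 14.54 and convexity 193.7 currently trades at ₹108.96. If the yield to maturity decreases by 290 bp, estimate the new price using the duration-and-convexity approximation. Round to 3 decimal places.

Duration effect: -D_mod·Δy = -14.54 × (-0.029) = +0.421660
Convexity effect: ½·C·(Δy)² = 0.5 × 193.7 × (-0.029)² = +0.08145085
ΔP/P ≈ +0.421660 + 0.08145085 = +0.50311085
New price ≈ 108.96 × (1 + 0.50311085) = 163.778958216.

₹163.779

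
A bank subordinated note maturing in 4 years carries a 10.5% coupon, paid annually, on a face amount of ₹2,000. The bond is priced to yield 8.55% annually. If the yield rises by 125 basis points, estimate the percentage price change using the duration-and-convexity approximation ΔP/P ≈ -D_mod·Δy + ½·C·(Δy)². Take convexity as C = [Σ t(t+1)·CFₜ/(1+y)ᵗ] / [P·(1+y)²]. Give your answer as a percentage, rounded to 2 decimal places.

-3.90%

With y = 0.0855:
  t   CF        PV=CF/(1+0.0855)^t    t·PV        t(t+1)·PV
  1       210.00       193.4592       193.4592         386.9185
  2       210.00       178.2213       356.4426       1,069.3279
  3       210.00       164.1836       492.5508       1,970.2034
  4     2,210.00     1,591.7431     6,366.9722      31,834.8610
  Σ                  2,127.6072     7,409.4249      35,261.3107
P = 2,127.6072; D_Mac = 3.48252 yrs; D_mod = 3.20821 yrs; C = 14.06525.
Duration effect: -3.20821 × (+0.0125) = -0.040103
Convexity effect: 0.5 × 14.06525 × (0.0125)² = +0.0010988
ΔP/P ≈ -0.040103 + 0.0010988 = -0.039004 = -3.9004%.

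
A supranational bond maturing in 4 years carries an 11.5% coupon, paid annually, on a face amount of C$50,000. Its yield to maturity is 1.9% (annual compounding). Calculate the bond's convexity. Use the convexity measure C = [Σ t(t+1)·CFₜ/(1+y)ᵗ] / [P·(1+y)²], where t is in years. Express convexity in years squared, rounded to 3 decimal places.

With y = 0.019:
  t   CF        PV=CF/(1+0.019)^t    t·PV        t(t+1)·PV
  1     5,750.00     5,642.7870     5,642.7870      11,285.5741
  2     5,750.00     5,537.5732    11,075.1463      33,225.4389
  3     5,750.00     5,434.3211    16,302.9632      65,211.8527
  4    55,750.00    51,706.8565   206,827.4260   1,034,137.1298
  Σ                 68,321.5377   239,848.3225   1,143,859.9955
P = 68,321.5377.
Convexity = Σ t(t+1)·PV / [P·(1+y)²] = 1,143,859.9955 / (68,321.5377 × 1.038361) = 16.12378.

16.124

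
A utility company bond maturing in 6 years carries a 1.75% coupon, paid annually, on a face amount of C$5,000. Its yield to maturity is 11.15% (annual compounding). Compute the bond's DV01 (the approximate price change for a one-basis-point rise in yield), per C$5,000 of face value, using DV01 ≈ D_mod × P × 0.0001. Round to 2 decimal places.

C$1.54

Periodic yield y = 0.1115.
  t   CF        PV=CF/(1+0.1115)^t    t·PV
  1        87.50        78.7224        78.7224
  2        87.50        70.8254       141.6508
  3        87.50        63.7206       191.1617
  4        87.50        57.3284       229.3138
  5        87.50        51.5776       257.8878
  6     5,087.50     2,698.0353    16,188.2115
  Σ                  3,020.2097    17,086.9481
P = 3,020.2097; D_Mac = 5.65754 yrs; D_mod = 5.09000 yrs.
DV01 ≈ 5.09000 × 3,020.2097 × 0.0001 = 1.537287.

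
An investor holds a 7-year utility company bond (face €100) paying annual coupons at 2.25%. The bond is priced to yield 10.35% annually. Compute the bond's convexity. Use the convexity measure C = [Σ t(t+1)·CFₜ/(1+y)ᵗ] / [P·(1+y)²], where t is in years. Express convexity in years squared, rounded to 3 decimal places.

40.820

With y = 0.1035:
  t   CF        PV=CF/(1+0.1035)^t    t·PV        t(t+1)·PV
  1         2.25         2.0390         2.0390           4.0779
  2         2.25         1.8477         3.6955          11.0864
  3         2.25         1.6744         5.0233          20.0931
  4         2.25         1.5174         6.0695          30.3475
  5         2.25         1.3751         6.8753          41.2517
  6         2.25         1.2461         7.4765          52.3357
  7       102.25        51.3165       359.2154       2,873.7235
  Σ                     61.0161       390.3944       3,032.9158
P = 61.0161.
Convexity = Σ t(t+1)·PV / [P·(1+y)²] = 3,032.9158 / (61.0161 × 1.217712) = 40.81981.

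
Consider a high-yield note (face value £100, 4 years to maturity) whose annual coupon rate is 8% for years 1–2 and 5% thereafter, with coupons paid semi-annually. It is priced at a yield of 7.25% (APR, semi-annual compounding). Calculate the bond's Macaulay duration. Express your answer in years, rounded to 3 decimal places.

Periodic yield y = 0.03625. Discount each cash flow and weight by its period:
  t   CF        PV=CF/(1+0.03625)^t    t·PV
  1         4.00         3.8601         3.8601
  2         4.00         3.7250         7.4501
  3         4.00         3.5947        10.7842
  4         4.00         3.4690        13.8759
  5         2.50         2.0923        10.4613
  6         2.50         2.0191        12.1145
  7         2.50         1.9484        13.6391
  8       102.50        77.0917       616.7334
  Σ                     97.8003       688.9186
Price P = Σ PV = 97.8003.
Macaulay duration = Σ(t·PV) / P = 688.9186 / 97.8003 = 7.04414 half-year periods.
In years: 7.04414 / 2 = 3.52207 years.

3.522 years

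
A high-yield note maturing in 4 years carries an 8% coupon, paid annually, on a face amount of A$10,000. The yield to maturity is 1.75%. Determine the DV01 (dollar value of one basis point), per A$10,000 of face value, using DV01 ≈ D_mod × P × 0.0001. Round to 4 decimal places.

A$4.4141

Periodic yield y = 0.0175.
  t   CF        PV=CF/(1+0.0175)^t    t·PV
  1       800.00       786.2408       786.2408
  2       800.00       772.7182     1,545.4364
  3       800.00       759.4282     2,278.2847
  4    10,800.00    10,075.9519    40,303.8074
  Σ                 12,394.3391    44,913.7693
P = 12,394.3391; D_Mac = 3.62373 yrs; D_mod = 3.56141 yrs.
DV01 ≈ 3.56141 × 12,394.3391 × 0.0001 = 4.414130.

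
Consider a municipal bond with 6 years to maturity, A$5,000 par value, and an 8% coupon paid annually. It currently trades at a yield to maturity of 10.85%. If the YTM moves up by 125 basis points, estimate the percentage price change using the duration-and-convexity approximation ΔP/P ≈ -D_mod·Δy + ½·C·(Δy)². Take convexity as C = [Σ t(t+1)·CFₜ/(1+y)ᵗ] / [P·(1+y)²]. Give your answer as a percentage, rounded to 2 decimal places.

-5.34%

With y = 0.1085:
  t   CF        PV=CF/(1+0.1085)^t    t·PV        t(t+1)·PV
  1       400.00       360.8480       360.8480         721.6960
  2       400.00       325.5282       651.0564       1,953.1691
  3       400.00       293.6655       880.9964       3,523.9858
  4       400.00       264.9215     1,059.6860       5,298.4300
  5       400.00       238.9910     1,194.9549       7,169.7293
  6     5,400.00     2,910.5802    17,463.4814     122,244.3697
  Σ                  4,394.5344    21,611.0231     140,911.3798
P = 4,394.5344; D_Mac = 4.91770 yrs; D_mod = 4.43636 yrs; C = 26.09527.
Duration effect: -4.43636 × (+0.0125) = -0.055454
Convexity effect: 0.5 × 26.09527 × (0.0125)² = +0.0020387
ΔP/P ≈ -0.055454 + 0.0020387 = -0.053416 = -5.3416%.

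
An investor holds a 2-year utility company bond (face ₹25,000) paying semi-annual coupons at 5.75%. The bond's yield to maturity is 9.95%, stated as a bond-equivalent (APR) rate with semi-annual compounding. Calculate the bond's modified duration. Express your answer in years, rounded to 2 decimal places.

1.82 years

Periodic yield y = 0.04975. First find Macaulay duration:
  t   CF        PV=CF/(1+0.04975)^t    t·PV
  1       718.75       684.6868       684.6868
  2       718.75       652.2380     1,304.4760
  3       718.75       621.3270     1,863.9809
  4    25,718.75    21,179.0426    84,716.1704
  Σ                 23,137.2944    88,569.3141
P = 23,137.2944; Macaulay duration = 88,569.3141 / 23,137.2944 = 3.82799 half-year periods = 1.91399 years.
Modified duration = D_Mac / (1 + y) = 1.91399 / 1.04975 = 1.82329 years.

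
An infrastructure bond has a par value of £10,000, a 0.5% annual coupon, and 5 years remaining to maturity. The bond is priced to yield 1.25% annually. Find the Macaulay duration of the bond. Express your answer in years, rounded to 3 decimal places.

Periodic yield y = 0.0125. Discount each cash flow and weight by its year:
  t   CF        PV=CF/(1+0.0125)^t    t·PV
  1        50.00        49.3827        49.3827
  2        50.00        48.7731        97.5461
  3        50.00        48.1709       144.5127
  4        50.00        47.5762       190.3049
  5    10,050.00     9,444.7595    47,223.7974
  Σ                  9,638.6624    47,705.5438
Price P = Σ PV = 9,638.6624.
Macaulay duration = Σ(t·PV) / P = 47,705.5438 / 9,638.6624 = 4.94939 years.

4.949 years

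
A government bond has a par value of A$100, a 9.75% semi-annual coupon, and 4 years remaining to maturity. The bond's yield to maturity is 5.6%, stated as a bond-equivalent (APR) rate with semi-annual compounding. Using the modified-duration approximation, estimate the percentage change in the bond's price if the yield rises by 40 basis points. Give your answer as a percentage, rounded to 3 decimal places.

Periodic yield y = 0.028. Modified duration first:
  t   CF        PV=CF/(1+0.028)^t    t·PV
  1        4.875         4.7422         4.7422
  2        4.875         4.6131         9.2261
  3        4.875         4.4874        13.4622
  4        4.875         4.3652        17.4607
  5        4.875         4.2463        21.2314
  6        4.875         4.1306        24.7838
  7        4.875         4.0181        28.1268
  8      104.875        84.0867       672.6932
  Σ                    114.6895       791.7265
P = 114.6895; D_Mac = 6.90321 half-year periods = 3.45161 yrs; D_mod = 3.45161/(1+0.028) = 3.35759 yrs.
ΔP/P ≈ -D_mod · Δy = -3.35759 × (+0.004) = -0.013430 = -1.3430%.

-1.343%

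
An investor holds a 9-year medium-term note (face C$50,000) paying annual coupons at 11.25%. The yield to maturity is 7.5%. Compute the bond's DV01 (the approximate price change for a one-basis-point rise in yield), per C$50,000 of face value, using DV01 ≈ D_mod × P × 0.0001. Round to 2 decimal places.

Periodic yield y = 0.075.
  t   CF        PV=CF/(1+0.075)^t    t·PV
  1     5,625.00     5,232.5581     5,232.5581
  2     5,625.00     4,867.4959     9,734.9919
  3     5,625.00     4,527.9032    13,583.7096
  4     5,625.00     4,212.0030    16,848.0119
  5     5,625.00     3,918.1423    19,590.7115
  6     5,625.00     3,644.7835    21,868.7012
  7     5,625.00     3,390.4963    23,733.4742
  8     5,625.00     3,153.9501    25,231.6005
  9    55,625.00    29,013.0807   261,117.7261
  Σ                 61,960.4132   396,941.4852
P = 61,960.4132; D_Mac = 6.40637 yrs; D_mod = 5.95942 yrs.
DV01 ≈ 5.95942 × 61,960.4132 × 0.0001 = 36.924789.

C$36.92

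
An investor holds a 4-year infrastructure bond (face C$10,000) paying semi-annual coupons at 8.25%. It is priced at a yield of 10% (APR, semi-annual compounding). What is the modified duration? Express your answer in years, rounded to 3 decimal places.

Periodic yield y = 0.05. First find Macaulay duration:
  t   CF        PV=CF/(1+0.05)^t    t·PV
  1       412.50       392.8571       392.8571
  2       412.50       374.1497       748.2993
  3       412.50       356.3330     1,068.9990
  4       412.50       339.3648     1,357.4591
  5       412.50       323.2045     1,616.0227
  6       412.50       307.8139     1,846.8831
  7       412.50       293.1560     2,052.0923
  8    10,412.50     7,047.5899    56,380.7189
  Σ                  9,434.4689    65,463.3316
P = 9,434.4689; Macaulay duration = 65,463.3316 / 9,434.4689 = 6.93874 half-year periods = 3.46937 years.
Modified duration = D_Mac / (1 + y) = 3.46937 / 1.05 = 3.30416 years.

3.304 years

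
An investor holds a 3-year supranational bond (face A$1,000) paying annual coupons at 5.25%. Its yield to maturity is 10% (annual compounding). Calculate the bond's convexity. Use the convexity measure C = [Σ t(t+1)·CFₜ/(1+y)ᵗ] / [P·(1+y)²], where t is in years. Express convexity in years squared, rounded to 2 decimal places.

9.23

With y = 0.1:
  t   CF        PV=CF/(1+0.1)^t    t·PV        t(t+1)·PV
  1        52.50        47.7273        47.7273          95.4545
  2        52.50        43.3884        86.7769         260.3306
  3     1,052.50       790.7588     2,372.2765       9,489.1059
  Σ                    881.8745     2,506.7806       9,844.8911
P = 881.8745.
Convexity = Σ t(t+1)·PV / [P·(1+y)²] = 9,844.8911 / (881.8745 × 1.210000) = 9.22611.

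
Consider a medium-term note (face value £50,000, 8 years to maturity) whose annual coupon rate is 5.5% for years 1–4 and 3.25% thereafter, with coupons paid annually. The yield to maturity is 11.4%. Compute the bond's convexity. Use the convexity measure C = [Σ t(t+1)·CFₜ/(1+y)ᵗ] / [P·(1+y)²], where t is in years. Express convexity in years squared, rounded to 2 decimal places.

With y = 0.114:
  t   CF        PV=CF/(1+0.114)^t    t·PV        t(t+1)·PV
  1     2,750.00     2,468.5817     2,468.5817       4,937.1634
  2     2,750.00     2,215.9620     4,431.9240      13,295.7721
  3     2,750.00     1,989.1939     5,967.5817      23,870.3269
  4     2,750.00     1,785.6319     7,142.5275      35,712.6376
  5     1,625.00       947.1689     4,735.8443      28,415.0658
  6     1,625.00       850.2413     5,101.4481      35,710.1365
  7     1,625.00       763.2328     5,342.6296      42,741.0371
  8    51,625.00    21,765.9956   174,127.9652   1,567,151.6865
  Σ                 32,786.0082   209,318.5022   1,751,833.8260
P = 32,786.0082.
Convexity = Σ t(t+1)·PV / [P·(1+y)²] = 1,751,833.8260 / (32,786.0082 × 1.240996) = 43.05603.

43.06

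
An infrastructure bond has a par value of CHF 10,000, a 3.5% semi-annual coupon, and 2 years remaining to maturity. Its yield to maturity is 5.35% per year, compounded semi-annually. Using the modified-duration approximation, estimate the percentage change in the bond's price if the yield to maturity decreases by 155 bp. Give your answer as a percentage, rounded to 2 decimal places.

+2.94%

Periodic yield y = 0.02675. Modified duration first:
  t   CF        PV=CF/(1+0.02675)^t    t·PV
  1       175.00       170.4407       170.4407
  2       175.00       166.0002       332.0004
  3       175.00       161.6754       485.0262
  4    10,175.00     9,155.3631    36,621.4523
  Σ                  9,653.4794    37,608.9196
P = 9,653.4794; D_Mac = 3.89589 half-year periods = 1.94795 yrs; D_mod = 1.94795/(1+0.02675) = 1.89720 yrs.
ΔP/P ≈ -D_mod · Δy = -1.89720 × (-0.0155) = +0.029407 = +2.9407%.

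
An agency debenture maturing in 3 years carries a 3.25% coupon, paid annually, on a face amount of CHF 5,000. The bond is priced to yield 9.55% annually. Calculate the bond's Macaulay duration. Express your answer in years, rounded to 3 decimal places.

2.897 years

Periodic yield y = 0.0955. Discount each cash flow and weight by its year:
  t   CF        PV=CF/(1+0.0955)^t    t·PV
  1       162.50       148.3341       148.3341
  2       162.50       135.4031       270.8062
  3     5,162.50     3,926.6566    11,779.9697
  Σ                  4,210.3938    12,199.1100
Price P = Σ PV = 4,210.3938.
Macaulay duration = Σ(t·PV) / P = 12,199.1100 / 4,210.3938 = 2.89738 years.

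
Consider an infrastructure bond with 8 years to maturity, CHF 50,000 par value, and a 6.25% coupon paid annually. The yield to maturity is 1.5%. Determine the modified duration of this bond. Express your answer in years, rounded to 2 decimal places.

6.67 years

Periodic yield y = 0.015. First find Macaulay duration:
  t   CF        PV=CF/(1+0.015)^t    t·PV
  1     3,125.00     3,078.8177     3,078.8177
  2     3,125.00     3,033.3180     6,066.6359
  3     3,125.00     2,988.4906     8,965.4718
  4     3,125.00     2,944.3257    11,777.3029
  5     3,125.00     2,900.8135    14,504.0676
  6     3,125.00     2,857.9444    17,147.6661
  7     3,125.00     2,815.7087    19,709.9610
  8    53,125.00    47,159.6535   377,277.2276
  Σ                 67,779.0721   458,527.1507
P = 67,779.0721; Macaulay duration = 458,527.1507 / 67,779.0721 = 6.76503 years.
Modified duration = D_Mac / (1 + y) = 6.76503 / 1.015 = 6.66505 years.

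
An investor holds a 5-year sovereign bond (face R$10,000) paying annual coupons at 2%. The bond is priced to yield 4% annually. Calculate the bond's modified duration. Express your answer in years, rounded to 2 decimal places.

Periodic yield y = 0.04. First find Macaulay duration:
  t   CF        PV=CF/(1+0.04)^t    t·PV
  1       200.00       192.3077       192.3077
  2       200.00       184.9112       369.8225
  3       200.00       177.7993       533.3978
  4       200.00       170.9608       683.8434
  5    10,200.00     8,383.6565    41,918.2824
  Σ                  9,109.6355    43,697.6538
P = 9,109.6355; Macaulay duration = 43,697.6538 / 9,109.6355 = 4.79686 years.
Modified duration = D_Mac / (1 + y) = 4.79686 / 1.04 = 4.61237 years.

4.61 years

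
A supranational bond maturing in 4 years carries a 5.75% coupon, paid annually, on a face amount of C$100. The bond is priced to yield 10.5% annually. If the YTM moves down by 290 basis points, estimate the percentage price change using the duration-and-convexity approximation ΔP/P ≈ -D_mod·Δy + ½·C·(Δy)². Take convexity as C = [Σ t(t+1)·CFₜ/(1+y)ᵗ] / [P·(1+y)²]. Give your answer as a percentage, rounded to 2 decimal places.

With y = 0.105:
  t   CF        PV=CF/(1+0.105)^t    t·PV        t(t+1)·PV
  1         5.75         5.2036         5.2036          10.4072
  2         5.75         4.7092         9.4183          28.2549
  3         5.75         4.2617        12.7850          51.1402
  4       105.75        70.9302       283.7209       1,418.6043
  Σ                     85.1047       311.1278       1,508.4066
P = 85.1047; D_Mac = 3.65583 yrs; D_mod = 3.30844 yrs; C = 14.51578.
Duration effect: -3.30844 × (-0.029) = +0.095945
Convexity effect: 0.5 × 14.51578 × (-0.029)² = +0.0061039
ΔP/P ≈ +0.095945 + 0.0061039 = +0.102049 = +10.2049%.

+10.20%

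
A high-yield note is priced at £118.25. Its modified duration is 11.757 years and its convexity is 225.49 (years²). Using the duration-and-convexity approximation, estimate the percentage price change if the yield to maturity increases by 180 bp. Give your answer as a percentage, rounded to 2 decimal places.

-17.51%

Duration effect: -D_mod·Δy = -11.757 × (+0.018) = -0.211626
Convexity effect: ½·C·(Δy)² = 0.5 × 225.49 × (0.018)² = +0.03652938
ΔP/P ≈ -0.211626 + 0.03652938 = -0.17509662
= -17.509662%.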